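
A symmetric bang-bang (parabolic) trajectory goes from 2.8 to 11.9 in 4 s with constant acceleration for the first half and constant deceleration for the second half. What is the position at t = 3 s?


Symmetric rest-to-rest: each phase covers (pf-p0)/2 in time T/2. 0.5*a*(T/2)^2 = (pf-p0)/2 => a = 4*(pf-p0)/T^2
a = 4*(11.9-2.8)/4^2 = 2.275
t = 3 is in the deceleration phase (t > T/2).
p = pf - 0.5*a*(T-t)^2 = 11.9 - 0.5*2.275*1^2
= 10.7625


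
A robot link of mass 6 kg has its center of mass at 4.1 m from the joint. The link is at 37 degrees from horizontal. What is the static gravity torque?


tau = m*g*L*cos(angle)
= 6 * 9.81 * 4.1 * cos(37 deg)
= 6 * 9.81 * 4.1 * 0.7986
= 192.7315 Nm


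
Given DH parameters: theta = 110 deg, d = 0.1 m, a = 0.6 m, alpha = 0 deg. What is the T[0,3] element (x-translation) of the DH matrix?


T[0,3] = a * cos(theta)
= 0.6 * cos(110 deg)
= 0.6 * -0.342
= -0.2052


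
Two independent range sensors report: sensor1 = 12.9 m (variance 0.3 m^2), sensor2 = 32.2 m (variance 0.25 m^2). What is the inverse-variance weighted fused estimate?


w1 = (1/var1) / (1/var1 + 1/var2)
   = 3.3333 / (3.3333 + 4.0) = 0.4545
w2 = 1 - w1 = 0.5455
fused = w1*s1 + w2*s2 = 5.8636 + 17.5636
= 23.4273 m


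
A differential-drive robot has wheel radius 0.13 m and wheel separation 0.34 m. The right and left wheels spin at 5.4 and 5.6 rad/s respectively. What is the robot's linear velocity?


vR = r*wR = 0.13*5.4 = 0.702 m/s
vL = r*wL = 0.13*5.6 = 0.728 m/s
v = (vR+vL)/2 = 0.715 m/s
omega = (vR-vL)/L = -0.0765 rad/s
linear velocity = 0.715 m/s


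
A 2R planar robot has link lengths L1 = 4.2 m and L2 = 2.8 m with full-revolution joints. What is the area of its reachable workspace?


r_max = L1 + L2 = 7.0 m
r_min = |L1 - L2| = 1.4 m
Area = pi*(r_max^2 - r_min^2)
= pi*(49.0 - 1.96)
= pi * 47.04
= 147.7805 m^2


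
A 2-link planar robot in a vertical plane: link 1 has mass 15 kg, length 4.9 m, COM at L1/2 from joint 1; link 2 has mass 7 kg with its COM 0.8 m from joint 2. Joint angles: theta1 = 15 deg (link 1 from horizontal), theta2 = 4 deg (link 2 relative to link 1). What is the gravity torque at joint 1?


Horizontal distance from joint 1 to link-1 COM:
  x_c1 = (L1/2)*cos(t1) = 2.45 * 0.9659 = 2.3665 m
Horizontal distance from joint 1 to link-2 COM:
  x_c2 = L1*cos(t1) + Lc2*cos(t1+t2)
       = 4.9*0.9659 + 0.8*0.9455 = 5.4895 m
tau1 = m1*g*x_c1 + m2*g*x_c2
     = 15*9.81*2.3665 + 7*9.81*5.4895
     = 348.2332 + 376.9606
     = 725.1938 Nm


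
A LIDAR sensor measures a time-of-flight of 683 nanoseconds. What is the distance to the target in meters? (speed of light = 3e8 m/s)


tof = 683 ns = 6.83e-07 s
dist = c * tof / 2
= 3e8 * 6.83e-07 / 2
= 102.45 m


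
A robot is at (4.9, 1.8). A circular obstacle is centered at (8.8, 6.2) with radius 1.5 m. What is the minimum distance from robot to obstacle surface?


center_dist = sqrt((4.9-8.8)^2 + (1.8-6.2)^2)
= sqrt(15.21 + 19.36)
= 5.8796
min_dist = center_dist - radius = 5.8796 - 1.5 = 4.3796 m


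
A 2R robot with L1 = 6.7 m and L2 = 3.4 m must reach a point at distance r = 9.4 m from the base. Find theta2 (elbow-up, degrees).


cos(theta2) = (r^2 - L1^2 - L2^2) / (2*L1*L2)
cos(theta2) = (88.36 - 44.89 - 11.56) / 45.56
cos(theta2) = 0.700395
theta2 = 45.5413 degrees


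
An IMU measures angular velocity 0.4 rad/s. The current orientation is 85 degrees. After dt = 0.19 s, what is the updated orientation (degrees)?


delta_theta = w * dt = 0.4 * 0.19 = 0.076 rad
= 4.3545 deg
theta_new = 85 + 4.3545 = 89.3545 deg


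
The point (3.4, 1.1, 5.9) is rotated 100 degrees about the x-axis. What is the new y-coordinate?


Rotation about x-axis: y' = y*cos(theta) - z*sin(theta)
= 1.1 * -0.1736 - 5.9 * 0.9848
= -6.0014


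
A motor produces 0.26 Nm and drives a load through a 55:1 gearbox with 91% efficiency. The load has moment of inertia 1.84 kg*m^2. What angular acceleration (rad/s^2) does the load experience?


tau_out = tau_motor * N * eta
= 0.26 * 55 * 0.91 = 13.013 Nm
alpha = tau_out / I = 13.013 / 1.84
= 7.0723 rad/s^2


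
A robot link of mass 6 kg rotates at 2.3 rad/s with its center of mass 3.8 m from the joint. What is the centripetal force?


F = m * omega^2 * r
= 6 * 2.3^2 * 3.8
= 6 * 5.29 * 3.8
= 120.612 N


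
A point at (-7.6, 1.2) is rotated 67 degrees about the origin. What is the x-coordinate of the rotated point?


x' = x*cos(theta) - y*sin(theta)
cos(67 deg) = 0.3907, sin(67 deg) = 0.9205
x' = -7.6 * 0.3907 - 1.2 * 0.9205
= -2.9696 - 1.1046
= -4.0742


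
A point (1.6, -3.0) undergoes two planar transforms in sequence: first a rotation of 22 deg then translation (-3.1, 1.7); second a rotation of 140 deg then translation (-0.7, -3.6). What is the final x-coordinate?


After transform 1:
x1 = cos(22)*1.6 - sin(22)*-3.0 + -3.1 = -0.4927
y1 = sin(22)*1.6 + cos(22)*-3.0 + 1.7 = -0.4822
After transform 2:
x2 = cos(140)*-0.4927 - sin(140)*-0.4822 + -0.7
= -0.0126


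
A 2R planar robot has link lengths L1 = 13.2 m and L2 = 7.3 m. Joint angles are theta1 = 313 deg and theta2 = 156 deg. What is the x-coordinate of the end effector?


Convert angles to radians: theta1 = 5.4629, theta2 = 2.7227
x = L1*cos(theta1) + L2*cos(theta1+theta2)
x = 9.0024 + -2.3766
x = 6.6257


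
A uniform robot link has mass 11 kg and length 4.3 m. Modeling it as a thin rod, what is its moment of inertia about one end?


I = (1/3) * m * L^2
= (1/3) * 11 * 4.3^2
= 0.333333 * 11 * 18.49
= 67.7967 kg*m^2


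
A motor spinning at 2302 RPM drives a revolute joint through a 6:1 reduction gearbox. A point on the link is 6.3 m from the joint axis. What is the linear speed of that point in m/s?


omega_motor = 2302 * 2*pi/60 = 241.0649 rad/s
omega_joint = omega_motor / 6 = 40.1775 rad/s
v = omega_joint * r = 40.1775 * 6.3
= 253.1181 m/s


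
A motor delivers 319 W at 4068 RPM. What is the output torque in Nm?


omega = 4068 * 2*pi/60 = 426.0 rad/s
tau = P / omega = 319 / 426.0
= 0.7488 Nm


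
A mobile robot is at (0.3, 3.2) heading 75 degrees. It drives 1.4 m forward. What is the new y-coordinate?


y_new = y0 + d*sin(theta)
= 3.2 + 1.4*sin(75)
= 3.2 + 1.3523
= 4.5523


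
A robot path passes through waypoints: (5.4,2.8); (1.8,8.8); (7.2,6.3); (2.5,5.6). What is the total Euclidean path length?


Segment lengths:
  seg1 = sqrt((-3.6)^2 + (6.0)^2) = 6.9971
  seg2 = sqrt((5.4)^2 + (-2.5)^2) = 5.9506
  seg3 = sqrt((-4.7)^2 + (-0.7)^2) = 4.7518
Total = 17.6996


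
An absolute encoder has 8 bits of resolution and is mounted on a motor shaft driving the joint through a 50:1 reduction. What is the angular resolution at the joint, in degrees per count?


counts = 2^8 = 256
effective counts at joint = 256 * 50 = 12800
resolution = 360 / 12800
= 0.0281 deg/count


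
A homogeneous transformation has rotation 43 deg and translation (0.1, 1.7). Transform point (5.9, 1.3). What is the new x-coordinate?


x' = cos(theta)*px - sin(theta)*py + tx
= 0.7314*5.9 - 0.682*1.3 + 0.1
= 3.5284


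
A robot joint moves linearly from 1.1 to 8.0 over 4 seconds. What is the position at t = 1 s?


s = t/T = 1/4 = 0.25
p(t) = p0 + (pf-p0)*s
= 1.1 + (8.0 - 1.1) * 0.25
= 2.825


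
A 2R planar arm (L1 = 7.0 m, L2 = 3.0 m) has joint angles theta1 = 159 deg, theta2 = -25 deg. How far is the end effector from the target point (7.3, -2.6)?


End effector via forward kinematics:
x = L1*cos(t1) + L2*cos(t1+t2) = -8.619
y = L1*sin(t1) + L2*sin(t1+t2) = 4.6666
Distance to target:
d = sqrt((7.3 - -8.619)^2 + (-2.6 - 4.6666)^2)
= sqrt(253.4158 + 52.8034)
= 17.4991 m


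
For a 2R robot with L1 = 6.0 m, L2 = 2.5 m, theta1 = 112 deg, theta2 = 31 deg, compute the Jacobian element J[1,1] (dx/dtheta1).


J[1,1] = -L1*sin(t1) - L2*sin(t1+t2)
= -6.0*sin(112) - 2.5*sin(143)
= -7.0676


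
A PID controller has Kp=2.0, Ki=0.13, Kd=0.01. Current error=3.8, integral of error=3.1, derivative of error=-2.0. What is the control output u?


u = Kp*e + Ki*int(e) + Kd*de/dt
= 2.0*3.8 + 0.13*3.1 + 0.01*(-2.0)
= 7.6 + 0.403 + -0.02
= 7.983


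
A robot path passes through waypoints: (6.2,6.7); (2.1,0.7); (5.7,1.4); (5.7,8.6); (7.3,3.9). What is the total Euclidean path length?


Segment lengths:
  seg1 = sqrt((-4.1)^2 + (-6.0)^2) = 7.267
  seg2 = sqrt((3.6)^2 + (0.7)^2) = 3.6674
  seg3 = sqrt((0.0)^2 + (7.2)^2) = 7.2
  seg4 = sqrt((1.6)^2 + (-4.7)^2) = 4.9649
Total = 23.0993


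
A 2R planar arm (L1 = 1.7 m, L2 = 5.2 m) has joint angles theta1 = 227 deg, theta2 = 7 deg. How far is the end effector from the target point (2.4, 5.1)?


End effector via forward kinematics:
x = L1*cos(t1) + L2*cos(t1+t2) = -4.2159
y = L1*sin(t1) + L2*sin(t1+t2) = -5.4502
Distance to target:
d = sqrt((2.4 - -4.2159)^2 + (5.1 - -5.4502)^2)
= sqrt(43.7699 + 111.3065)
= 12.453 m


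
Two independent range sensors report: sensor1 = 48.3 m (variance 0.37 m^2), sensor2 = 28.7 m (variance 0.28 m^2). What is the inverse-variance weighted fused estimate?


w1 = (1/var1) / (1/var1 + 1/var2)
   = 2.7027 / (2.7027 + 3.5714) = 0.4308
w2 = 1 - w1 = 0.5692
fused = w1*s1 + w2*s2 = 20.8062 + 16.3369
= 37.1431 m


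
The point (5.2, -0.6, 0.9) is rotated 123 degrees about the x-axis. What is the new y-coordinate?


Rotation about x-axis: y' = y*cos(theta) - z*sin(theta)
= -0.6 * -0.5446 - 0.9 * 0.8387
= -0.428


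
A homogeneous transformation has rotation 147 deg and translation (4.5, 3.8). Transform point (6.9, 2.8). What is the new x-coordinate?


x' = cos(theta)*px - sin(theta)*py + tx
= -0.8387*6.9 - 0.5446*2.8 + 4.5
= -2.8118


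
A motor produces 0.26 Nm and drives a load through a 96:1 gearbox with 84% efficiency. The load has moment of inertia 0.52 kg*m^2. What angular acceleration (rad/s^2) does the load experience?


tau_out = tau_motor * N * eta
= 0.26 * 96 * 0.84 = 20.9664 Nm
alpha = tau_out / I = 20.9664 / 0.52
= 40.32 rad/s^2


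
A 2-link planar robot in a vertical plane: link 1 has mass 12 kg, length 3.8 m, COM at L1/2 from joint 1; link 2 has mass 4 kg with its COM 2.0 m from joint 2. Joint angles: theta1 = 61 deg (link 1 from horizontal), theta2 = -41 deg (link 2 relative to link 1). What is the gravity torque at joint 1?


Horizontal distance from joint 1 to link-1 COM:
  x_c1 = (L1/2)*cos(t1) = 1.9 * 0.4848 = 0.9211 m
Horizontal distance from joint 1 to link-2 COM:
  x_c2 = L1*cos(t1) + Lc2*cos(t1+t2)
       = 3.8*0.4848 + 2.0*0.9397 = 3.7217 m
tau1 = m1*g*x_c1 + m2*g*x_c2
     = 12*9.81*0.9211 + 4*9.81*3.7217
     = 108.4364 + 146.038
     = 254.4744 Nm


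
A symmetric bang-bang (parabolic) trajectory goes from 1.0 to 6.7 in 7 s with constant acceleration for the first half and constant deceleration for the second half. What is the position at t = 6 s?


Symmetric rest-to-rest: each phase covers (pf-p0)/2 in time T/2. 0.5*a*(T/2)^2 = (pf-p0)/2 => a = 4*(pf-p0)/T^2
a = 4*(6.7-1.0)/7^2 = 0.4653
t = 6 is in the deceleration phase (t > T/2).
p = pf - 0.5*a*(T-t)^2 = 6.7 - 0.5*0.4653*1^2
= 6.4673


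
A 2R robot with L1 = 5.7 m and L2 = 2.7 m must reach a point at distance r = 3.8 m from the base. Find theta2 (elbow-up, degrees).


cos(theta2) = (r^2 - L1^2 - L2^2) / (2*L1*L2)
cos(theta2) = (14.44 - 32.49 - 7.29) / 30.78
cos(theta2) = -0.823262
theta2 = 145.4127 degrees


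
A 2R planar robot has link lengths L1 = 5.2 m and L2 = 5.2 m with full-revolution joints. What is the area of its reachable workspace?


r_max = L1 + L2 = 10.4 m
r_min = |L1 - L2| = 0.0 m
Area = pi*(r_max^2 - r_min^2)
= pi*(108.16 - 0.0)
= pi * 108.16
= 339.7947 m^2


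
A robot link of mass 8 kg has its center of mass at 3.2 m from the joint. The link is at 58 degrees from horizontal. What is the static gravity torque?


tau = m*g*L*cos(angle)
= 8 * 9.81 * 3.2 * cos(58 deg)
= 8 * 9.81 * 3.2 * 0.5299
= 133.0818 Nm


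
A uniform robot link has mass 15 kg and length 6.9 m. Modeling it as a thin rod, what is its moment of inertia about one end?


I = (1/3) * m * L^2
= (1/3) * 15 * 6.9^2
= 0.333333 * 15 * 47.61
= 238.05 kg*m^2


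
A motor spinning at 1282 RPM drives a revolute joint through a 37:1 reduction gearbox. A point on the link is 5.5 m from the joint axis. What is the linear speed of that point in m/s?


omega_motor = 1282 * 2*pi/60 = 134.2507 rad/s
omega_joint = omega_motor / 37 = 3.6284 rad/s
v = omega_joint * r = 3.6284 * 5.5
= 19.9562 m/s


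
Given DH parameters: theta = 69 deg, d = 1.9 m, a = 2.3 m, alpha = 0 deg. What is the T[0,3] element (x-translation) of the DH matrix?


T[0,3] = a * cos(theta)
= 2.3 * cos(69 deg)
= 2.3 * 0.3584
= 0.8242


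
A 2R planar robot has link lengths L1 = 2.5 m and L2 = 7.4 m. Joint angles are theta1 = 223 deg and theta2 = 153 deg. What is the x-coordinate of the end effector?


Convert angles to radians: theta1 = 3.8921, theta2 = 2.6704
x = L1*cos(theta1) + L2*cos(theta1+theta2)
x = -1.8284 + 7.1133
x = 5.285


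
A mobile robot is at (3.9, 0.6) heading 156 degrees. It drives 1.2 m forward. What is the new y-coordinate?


y_new = y0 + d*sin(theta)
= 0.6 + 1.2*sin(156)
= 0.6 + 0.4881
= 1.0881


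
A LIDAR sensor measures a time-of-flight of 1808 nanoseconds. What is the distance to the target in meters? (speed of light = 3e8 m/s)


tof = 1808 ns = 1.808e-06 s
dist = c * tof / 2
= 3e8 * 1.808e-06 / 2
= 271.2 m


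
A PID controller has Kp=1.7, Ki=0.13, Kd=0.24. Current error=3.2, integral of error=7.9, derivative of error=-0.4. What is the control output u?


u = Kp*e + Ki*int(e) + Kd*de/dt
= 1.7*3.2 + 0.13*7.9 + 0.24*(-0.4)
= 5.44 + 1.027 + -0.096
= 6.371


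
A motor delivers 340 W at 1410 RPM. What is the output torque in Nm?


omega = 1410 * 2*pi/60 = 147.6549 rad/s
tau = P / omega = 340 / 147.6549
= 2.3027 Nm


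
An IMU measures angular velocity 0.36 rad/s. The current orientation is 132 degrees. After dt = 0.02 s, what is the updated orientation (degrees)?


delta_theta = w * dt = 0.36 * 0.02 = 0.0072 rad
= 0.4125 deg
theta_new = 132 + 0.4125 = 132.4125 deg


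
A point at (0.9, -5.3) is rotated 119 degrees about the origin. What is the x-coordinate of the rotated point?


x' = x*cos(theta) - y*sin(theta)
cos(119 deg) = -0.4848, sin(119 deg) = 0.8746
x' = 0.9 * -0.4848 - -5.3 * 0.8746
= -0.4363 - -4.6355
= 4.1992


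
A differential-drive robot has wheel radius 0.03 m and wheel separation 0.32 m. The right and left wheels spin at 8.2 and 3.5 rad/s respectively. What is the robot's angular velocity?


vR = r*wR = 0.03*8.2 = 0.246 m/s
vL = r*wL = 0.03*3.5 = 0.105 m/s
v = (vR+vL)/2 = 0.1755 m/s
omega = (vR-vL)/L = 0.4406 rad/s
angular velocity = 0.4406 rad/s


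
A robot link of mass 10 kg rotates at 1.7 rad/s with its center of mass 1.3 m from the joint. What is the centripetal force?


F = m * omega^2 * r
= 10 * 1.7^2 * 1.3
= 10 * 2.89 * 1.3
= 37.57 N


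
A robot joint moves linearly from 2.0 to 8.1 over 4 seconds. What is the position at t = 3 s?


s = t/T = 3/4 = 0.75
p(t) = p0 + (pf-p0)*s
= 2.0 + (8.1 - 2.0) * 0.75
= 6.575


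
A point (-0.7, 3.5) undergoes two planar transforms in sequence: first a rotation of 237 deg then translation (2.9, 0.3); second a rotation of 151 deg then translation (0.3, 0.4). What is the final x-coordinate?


After transform 1:
x1 = cos(237)*-0.7 - sin(237)*3.5 + 2.9 = 6.2166
y1 = sin(237)*-0.7 + cos(237)*3.5 + 0.3 = -1.0192
After transform 2:
x2 = cos(151)*6.2166 - sin(151)*-1.0192 + 0.3
= -4.6431


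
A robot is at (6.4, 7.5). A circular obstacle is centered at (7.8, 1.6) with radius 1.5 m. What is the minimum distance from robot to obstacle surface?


center_dist = sqrt((6.4-7.8)^2 + (7.5-1.6)^2)
= sqrt(1.96 + 34.81)
= 6.0638
min_dist = center_dist - radius = 6.0638 - 1.5 = 4.5638 m


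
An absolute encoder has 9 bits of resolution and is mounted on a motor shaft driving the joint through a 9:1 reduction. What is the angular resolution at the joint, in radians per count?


counts = 2^9 = 512
effective counts at joint = 512 * 9 = 4608
resolution = 2*pi / 4608
= 0.0014 rad/count


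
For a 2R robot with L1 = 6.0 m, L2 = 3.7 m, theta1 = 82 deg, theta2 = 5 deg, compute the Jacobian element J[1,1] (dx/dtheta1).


J[1,1] = -L1*sin(t1) - L2*sin(t1+t2)
= -6.0*sin(82) - 3.7*sin(87)
= -9.6365


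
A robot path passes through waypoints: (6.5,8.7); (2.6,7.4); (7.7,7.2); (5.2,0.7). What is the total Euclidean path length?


Segment lengths:
  seg1 = sqrt((-3.9)^2 + (-1.3)^2) = 4.111
  seg2 = sqrt((5.1)^2 + (-0.2)^2) = 5.1039
  seg3 = sqrt((-2.5)^2 + (-6.5)^2) = 6.9642
Total = 16.1791


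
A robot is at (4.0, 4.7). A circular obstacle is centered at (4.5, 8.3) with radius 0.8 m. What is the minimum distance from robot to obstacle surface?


center_dist = sqrt((4.0-4.5)^2 + (4.7-8.3)^2)
= sqrt(0.25 + 12.96)
= 3.6346
min_dist = center_dist - radius = 3.6346 - 0.8 = 2.8346 m


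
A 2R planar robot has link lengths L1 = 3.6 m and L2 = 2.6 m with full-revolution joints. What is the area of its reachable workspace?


r_max = L1 + L2 = 6.2 m
r_min = |L1 - L2| = 1.0 m
Area = pi*(r_max^2 - r_min^2)
= pi*(38.44 - 1.0)
= pi * 37.44
= 117.6212 m^2


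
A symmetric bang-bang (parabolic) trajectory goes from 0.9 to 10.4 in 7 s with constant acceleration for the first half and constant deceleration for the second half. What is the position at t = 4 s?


Symmetric rest-to-rest: each phase covers (pf-p0)/2 in time T/2. 0.5*a*(T/2)^2 = (pf-p0)/2 => a = 4*(pf-p0)/T^2
a = 4*(10.4-0.9)/7^2 = 0.7755
t = 4 is in the deceleration phase (t > T/2).
p = pf - 0.5*a*(T-t)^2 = 10.4 - 0.5*0.7755*3^2
= 6.9102


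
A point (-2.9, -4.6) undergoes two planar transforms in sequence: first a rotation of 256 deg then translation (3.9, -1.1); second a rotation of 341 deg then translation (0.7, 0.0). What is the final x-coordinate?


After transform 1:
x1 = cos(256)*-2.9 - sin(256)*-4.6 + 3.9 = 0.1382
y1 = sin(256)*-2.9 + cos(256)*-4.6 + -1.1 = 2.8267
After transform 2:
x2 = cos(341)*0.1382 - sin(341)*2.8267 + 0.7
= 1.751


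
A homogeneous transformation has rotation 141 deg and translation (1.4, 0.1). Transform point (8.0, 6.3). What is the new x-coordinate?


x' = cos(theta)*px - sin(theta)*py + tx
= -0.7771*8.0 - 0.6293*6.3 + 1.4
= -8.7819


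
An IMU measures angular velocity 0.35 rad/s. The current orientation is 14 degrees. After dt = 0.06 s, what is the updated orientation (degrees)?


delta_theta = w * dt = 0.35 * 0.06 = 0.021 rad
= 1.2032 deg
theta_new = 14 + 1.2032 = 15.2032 deg


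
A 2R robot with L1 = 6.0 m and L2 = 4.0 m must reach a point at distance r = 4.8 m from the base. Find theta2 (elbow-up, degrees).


cos(theta2) = (r^2 - L1^2 - L2^2) / (2*L1*L2)
cos(theta2) = (23.04 - 36.0 - 16.0) / 48.0
cos(theta2) = -0.603333
theta2 = 127.109 degrees


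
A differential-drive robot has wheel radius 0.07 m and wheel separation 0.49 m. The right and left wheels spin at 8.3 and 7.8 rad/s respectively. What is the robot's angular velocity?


vR = r*wR = 0.07*8.3 = 0.581 m/s
vL = r*wL = 0.07*7.8 = 0.546 m/s
v = (vR+vL)/2 = 0.5635 m/s
omega = (vR-vL)/L = 0.0714 rad/s
angular velocity = 0.0714 rad/s


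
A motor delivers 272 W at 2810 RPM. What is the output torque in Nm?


omega = 2810 * 2*pi/60 = 294.2625 rad/s
tau = P / omega = 272 / 294.2625
= 0.9243 Nm


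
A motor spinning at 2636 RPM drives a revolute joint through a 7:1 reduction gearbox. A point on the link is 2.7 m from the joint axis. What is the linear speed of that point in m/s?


omega_motor = 2636 * 2*pi/60 = 276.0413 rad/s
omega_joint = omega_motor / 7 = 39.4345 rad/s
v = omega_joint * r = 39.4345 * 2.7
= 106.4731 m/s


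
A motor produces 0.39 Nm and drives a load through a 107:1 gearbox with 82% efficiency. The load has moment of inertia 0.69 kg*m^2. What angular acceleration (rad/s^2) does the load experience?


tau_out = tau_motor * N * eta
= 0.39 * 107 * 0.82 = 34.2186 Nm
alpha = tau_out / I = 34.2186 / 0.69
= 49.5922 rad/s^2


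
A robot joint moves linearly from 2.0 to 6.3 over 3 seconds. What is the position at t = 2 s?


s = t/T = 2/3 = 0.6667
p(t) = p0 + (pf-p0)*s
= 2.0 + (6.3 - 2.0) * 0.6667
= 4.8667


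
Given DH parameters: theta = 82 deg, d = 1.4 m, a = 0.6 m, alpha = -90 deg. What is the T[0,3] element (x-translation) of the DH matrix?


T[0,3] = a * cos(theta)
= 0.6 * cos(82 deg)
= 0.6 * 0.1392
= 0.0835


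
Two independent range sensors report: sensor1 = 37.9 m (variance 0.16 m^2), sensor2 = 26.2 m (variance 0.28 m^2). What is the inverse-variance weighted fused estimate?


w1 = (1/var1) / (1/var1 + 1/var2)
   = 6.25 / (6.25 + 3.5714) = 0.6364
w2 = 1 - w1 = 0.3636
fused = w1*s1 + w2*s2 = 24.1182 + 9.5273
= 33.6455 m


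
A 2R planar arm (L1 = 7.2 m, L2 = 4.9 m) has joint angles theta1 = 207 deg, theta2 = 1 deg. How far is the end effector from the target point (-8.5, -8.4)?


End effector via forward kinematics:
x = L1*cos(t1) + L2*cos(t1+t2) = -10.7417
y = L1*sin(t1) + L2*sin(t1+t2) = -5.5691
Distance to target:
d = sqrt((-8.5 - -10.7417)^2 + (-8.4 - -5.5691)^2)
= sqrt(5.0252 + 8.0138)
= 3.6109 m


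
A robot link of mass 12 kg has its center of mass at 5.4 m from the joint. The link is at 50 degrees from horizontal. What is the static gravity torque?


tau = m*g*L*cos(angle)
= 12 * 9.81 * 5.4 * cos(50 deg)
= 12 * 9.81 * 5.4 * 0.6428
= 408.6124 Nm


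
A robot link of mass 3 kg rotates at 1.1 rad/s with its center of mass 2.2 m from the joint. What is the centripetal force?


F = m * omega^2 * r
= 3 * 1.1^2 * 2.2
= 3 * 1.21 * 2.2
= 7.986 N


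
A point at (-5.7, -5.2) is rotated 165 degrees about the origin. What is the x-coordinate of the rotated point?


x' = x*cos(theta) - y*sin(theta)
cos(165 deg) = -0.9659, sin(165 deg) = 0.2588
x' = -5.7 * -0.9659 - -5.2 * 0.2588
= 5.5058 - -1.3459
= 6.8516


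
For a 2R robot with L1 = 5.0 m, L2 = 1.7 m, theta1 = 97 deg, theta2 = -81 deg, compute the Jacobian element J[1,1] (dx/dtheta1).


J[1,1] = -L1*sin(t1) - L2*sin(t1+t2)
= -5.0*sin(97) - 1.7*sin(16)
= -5.4313


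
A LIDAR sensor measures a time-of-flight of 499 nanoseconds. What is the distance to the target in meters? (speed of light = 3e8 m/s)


tof = 499 ns = 4.99e-07 s
dist = c * tof / 2
= 3e8 * 4.99e-07 / 2
= 74.85 m


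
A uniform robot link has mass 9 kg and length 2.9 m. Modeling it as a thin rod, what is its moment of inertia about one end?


I = (1/3) * m * L^2
= (1/3) * 9 * 2.9^2
= 0.333333 * 9 * 8.41
= 25.23 kg*m^2


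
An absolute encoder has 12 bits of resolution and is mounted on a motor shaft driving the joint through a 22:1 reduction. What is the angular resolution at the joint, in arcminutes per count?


counts = 2^12 = 4096
effective counts at joint = 4096 * 22 = 90112
resolution = 360*60 / 90112
= 0.2397 arcmin/count


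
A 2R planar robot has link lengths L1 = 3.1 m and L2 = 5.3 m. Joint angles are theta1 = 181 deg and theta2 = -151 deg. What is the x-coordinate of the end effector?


Convert angles to radians: theta1 = 3.159, theta2 = -2.6354
x = L1*cos(theta1) + L2*cos(theta1+theta2)
x = -3.0995 + 4.5899
x = 1.4904


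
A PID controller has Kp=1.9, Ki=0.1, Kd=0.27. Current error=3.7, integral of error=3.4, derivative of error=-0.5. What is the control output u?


u = Kp*e + Ki*int(e) + Kd*de/dt
= 1.9*3.7 + 0.1*3.4 + 0.27*(-0.5)
= 7.03 + 0.34 + -0.135
= 7.235


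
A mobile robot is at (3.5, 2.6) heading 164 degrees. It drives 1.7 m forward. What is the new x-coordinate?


x_new = x0 + d*cos(theta)
= 3.5 + 1.7*cos(164)
= 3.5 + -1.6341
= 1.8659


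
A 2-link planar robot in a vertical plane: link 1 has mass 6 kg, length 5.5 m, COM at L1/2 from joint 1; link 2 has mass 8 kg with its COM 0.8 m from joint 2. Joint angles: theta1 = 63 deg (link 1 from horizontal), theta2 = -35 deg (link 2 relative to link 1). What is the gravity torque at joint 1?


Horizontal distance from joint 1 to link-1 COM:
  x_c1 = (L1/2)*cos(t1) = 2.75 * 0.454 = 1.2485 m
Horizontal distance from joint 1 to link-2 COM:
  x_c2 = L1*cos(t1) + Lc2*cos(t1+t2)
       = 5.5*0.454 + 0.8*0.8829 = 3.2033 m
tau1 = m1*g*x_c1 + m2*g*x_c2
     = 6*9.81*1.2485 + 8*9.81*3.2033
     = 73.4852 + 251.3954
     = 324.8806 Nm


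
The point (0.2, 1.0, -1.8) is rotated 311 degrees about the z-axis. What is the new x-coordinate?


Rotation about z-axis: x' = x*cos(theta) - y*sin(theta)
= 0.2 * 0.6561 - 1.0 * -0.7547
= 0.8859


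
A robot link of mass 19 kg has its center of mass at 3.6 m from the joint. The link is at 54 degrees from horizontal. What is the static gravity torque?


tau = m*g*L*cos(angle)
= 19 * 9.81 * 3.6 * cos(54 deg)
= 19 * 9.81 * 3.6 * 0.5878
= 394.4063 Nm


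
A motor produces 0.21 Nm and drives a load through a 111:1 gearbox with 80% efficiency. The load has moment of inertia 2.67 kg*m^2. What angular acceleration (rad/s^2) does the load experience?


tau_out = tau_motor * N * eta
= 0.21 * 111 * 0.8 = 18.648 Nm
alpha = tau_out / I = 18.648 / 2.67
= 6.9843 rad/s^2


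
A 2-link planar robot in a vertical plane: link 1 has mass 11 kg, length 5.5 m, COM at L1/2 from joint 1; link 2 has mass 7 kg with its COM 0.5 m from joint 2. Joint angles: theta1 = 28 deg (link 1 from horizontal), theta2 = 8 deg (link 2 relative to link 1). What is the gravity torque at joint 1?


Horizontal distance from joint 1 to link-1 COM:
  x_c1 = (L1/2)*cos(t1) = 2.75 * 0.8829 = 2.4281 m
Horizontal distance from joint 1 to link-2 COM:
  x_c2 = L1*cos(t1) + Lc2*cos(t1+t2)
       = 5.5*0.8829 + 0.5*0.809 = 5.2607 m
tau1 = m1*g*x_c1 + m2*g*x_c2
     = 11*9.81*2.4281 + 7*9.81*5.2607
     = 262.0169 + 361.2537
     = 623.2706 Nm


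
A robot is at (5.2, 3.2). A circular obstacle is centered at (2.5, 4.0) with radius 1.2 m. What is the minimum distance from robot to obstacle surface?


center_dist = sqrt((5.2-2.5)^2 + (3.2-4.0)^2)
= sqrt(7.29 + 0.64)
= 2.816
min_dist = center_dist - radius = 2.816 - 1.2 = 1.616 m


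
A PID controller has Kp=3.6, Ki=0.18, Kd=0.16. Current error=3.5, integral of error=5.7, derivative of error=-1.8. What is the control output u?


u = Kp*e + Ki*int(e) + Kd*de/dt
= 3.6*3.5 + 0.18*5.7 + 0.16*(-1.8)
= 12.6 + 1.026 + -0.288
= 13.338


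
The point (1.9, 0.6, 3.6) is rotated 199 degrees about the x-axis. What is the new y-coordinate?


Rotation about x-axis: y' = y*cos(theta) - z*sin(theta)
= 0.6 * -0.9455 - 3.6 * -0.3256
= 0.6047


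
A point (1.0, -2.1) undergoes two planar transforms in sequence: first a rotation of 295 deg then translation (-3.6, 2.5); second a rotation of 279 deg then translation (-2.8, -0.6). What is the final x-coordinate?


After transform 1:
x1 = cos(295)*1.0 - sin(295)*-2.1 + -3.6 = -5.0806
y1 = sin(295)*1.0 + cos(295)*-2.1 + 2.5 = 0.7062
After transform 2:
x2 = cos(279)*-5.0806 - sin(279)*0.7062 + -2.8
= -2.8973


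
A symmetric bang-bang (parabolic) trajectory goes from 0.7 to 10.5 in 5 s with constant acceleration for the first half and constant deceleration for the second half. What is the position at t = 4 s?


Symmetric rest-to-rest: each phase covers (pf-p0)/2 in time T/2. 0.5*a*(T/2)^2 = (pf-p0)/2 => a = 4*(pf-p0)/T^2
a = 4*(10.5-0.7)/5^2 = 1.568
t = 4 is in the deceleration phase (t > T/2).
p = pf - 0.5*a*(T-t)^2 = 10.5 - 0.5*1.568*1^2
= 9.716


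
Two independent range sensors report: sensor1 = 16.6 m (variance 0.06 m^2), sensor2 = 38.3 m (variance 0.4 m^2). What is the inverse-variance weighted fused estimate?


w1 = (1/var1) / (1/var1 + 1/var2)
   = 16.6667 / (16.6667 + 2.5) = 0.8696
w2 = 1 - w1 = 0.1304
fused = w1*s1 + w2*s2 = 14.4348 + 4.9957
= 19.4304 m


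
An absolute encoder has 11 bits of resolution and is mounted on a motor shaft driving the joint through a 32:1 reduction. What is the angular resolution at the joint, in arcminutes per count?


counts = 2^11 = 2048
effective counts at joint = 2048 * 32 = 65536
resolution = 360*60 / 65536
= 0.3296 arcmin/count


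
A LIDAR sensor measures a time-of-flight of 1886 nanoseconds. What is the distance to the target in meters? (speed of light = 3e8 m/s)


tof = 1886 ns = 1.886e-06 s
dist = c * tof / 2
= 3e8 * 1.886e-06 / 2
= 282.9 m


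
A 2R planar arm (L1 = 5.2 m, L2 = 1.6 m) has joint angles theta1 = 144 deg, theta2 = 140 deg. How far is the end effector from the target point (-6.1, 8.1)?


End effector via forward kinematics:
x = L1*cos(t1) + L2*cos(t1+t2) = -3.8198
y = L1*sin(t1) + L2*sin(t1+t2) = 1.504
Distance to target:
d = sqrt((-6.1 - -3.8198)^2 + (8.1 - 1.504)^2)
= sqrt(5.1993 + 43.5071)
= 6.979 m


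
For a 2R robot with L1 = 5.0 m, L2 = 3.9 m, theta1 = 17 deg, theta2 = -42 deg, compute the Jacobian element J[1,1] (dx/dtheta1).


J[1,1] = -L1*sin(t1) - L2*sin(t1+t2)
= -5.0*sin(17) - 3.9*sin(-25)
= 0.1864


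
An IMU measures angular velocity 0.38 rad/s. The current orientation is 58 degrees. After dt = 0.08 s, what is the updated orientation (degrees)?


delta_theta = w * dt = 0.38 * 0.08 = 0.0304 rad
= 1.7418 deg
theta_new = 58 + 1.7418 = 59.7418 deg


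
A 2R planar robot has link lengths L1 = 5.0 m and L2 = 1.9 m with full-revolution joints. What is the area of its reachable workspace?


r_max = L1 + L2 = 6.9 m
r_min = |L1 - L2| = 3.1 m
Area = pi*(r_max^2 - r_min^2)
= pi*(47.61 - 9.61)
= pi * 38.0
= 119.3805 m^2


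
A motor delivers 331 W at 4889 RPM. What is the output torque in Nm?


omega = 4889 * 2*pi/60 = 511.9749 rad/s
tau = P / omega = 331 / 511.9749
= 0.6465 Nm


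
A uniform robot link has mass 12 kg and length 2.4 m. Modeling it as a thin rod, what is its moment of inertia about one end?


I = (1/3) * m * L^2
= (1/3) * 12 * 2.4^2
= 0.333333 * 12 * 5.76
= 23.04 kg*m^2


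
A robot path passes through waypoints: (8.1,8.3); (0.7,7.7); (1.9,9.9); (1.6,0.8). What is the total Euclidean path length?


Segment lengths:
  seg1 = sqrt((-7.4)^2 + (-0.6)^2) = 7.4243
  seg2 = sqrt((1.2)^2 + (2.2)^2) = 2.506
  seg3 = sqrt((-0.3)^2 + (-9.1)^2) = 9.1049
Total = 19.0352


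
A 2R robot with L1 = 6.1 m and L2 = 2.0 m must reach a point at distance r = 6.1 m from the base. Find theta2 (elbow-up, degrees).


cos(theta2) = (r^2 - L1^2 - L2^2) / (2*L1*L2)
cos(theta2) = (37.21 - 37.21 - 4.0) / 24.4
cos(theta2) = -0.163934
theta2 = 99.4353 degrees


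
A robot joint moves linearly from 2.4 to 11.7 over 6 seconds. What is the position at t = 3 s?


s = t/T = 3/6 = 0.5
p(t) = p0 + (pf-p0)*s
= 2.4 + (11.7 - 2.4) * 0.5
= 7.05


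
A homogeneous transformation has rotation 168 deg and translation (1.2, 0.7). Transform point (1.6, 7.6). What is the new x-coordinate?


x' = cos(theta)*px - sin(theta)*py + tx
= -0.9781*1.6 - 0.2079*7.6 + 1.2
= -1.9452


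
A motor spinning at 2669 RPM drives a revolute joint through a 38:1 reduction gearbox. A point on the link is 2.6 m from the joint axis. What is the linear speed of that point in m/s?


omega_motor = 2669 * 2*pi/60 = 279.497 rad/s
omega_joint = omega_motor / 38 = 7.3552 rad/s
v = omega_joint * r = 7.3552 * 2.6
= 19.1235 m/s


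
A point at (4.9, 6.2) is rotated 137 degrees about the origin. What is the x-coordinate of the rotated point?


x' = x*cos(theta) - y*sin(theta)
cos(137 deg) = -0.7314, sin(137 deg) = 0.682
x' = 4.9 * -0.7314 - 6.2 * 0.682
= -3.5836 - 4.2284
= -7.812


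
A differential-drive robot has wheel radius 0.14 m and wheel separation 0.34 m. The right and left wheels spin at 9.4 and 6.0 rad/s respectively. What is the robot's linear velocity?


vR = r*wR = 0.14*9.4 = 1.316 m/s
vL = r*wL = 0.14*6.0 = 0.84 m/s
v = (vR+vL)/2 = 1.078 m/s
omega = (vR-vL)/L = 1.4 rad/s
linear velocity = 1.078 m/s


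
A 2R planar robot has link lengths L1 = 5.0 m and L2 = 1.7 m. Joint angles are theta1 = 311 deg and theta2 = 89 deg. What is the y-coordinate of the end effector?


Convert angles to radians: theta1 = 5.428, theta2 = 1.5533
y = L1*sin(theta1) + L2*sin(theta1+theta2)
y = -3.7735 + 1.0927
y = -2.6808


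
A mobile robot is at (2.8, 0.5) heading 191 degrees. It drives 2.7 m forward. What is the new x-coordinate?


x_new = x0 + d*cos(theta)
= 2.8 + 2.7*cos(191)
= 2.8 + -2.6504
= 0.1496


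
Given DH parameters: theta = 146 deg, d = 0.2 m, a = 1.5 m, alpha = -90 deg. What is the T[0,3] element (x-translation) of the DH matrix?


T[0,3] = a * cos(theta)
= 1.5 * cos(146 deg)
= 1.5 * -0.829
= -1.2436


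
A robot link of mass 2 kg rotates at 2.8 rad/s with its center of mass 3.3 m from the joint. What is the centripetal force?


F = m * omega^2 * r
= 2 * 2.8^2 * 3.3
= 2 * 7.84 * 3.3
= 51.744 N


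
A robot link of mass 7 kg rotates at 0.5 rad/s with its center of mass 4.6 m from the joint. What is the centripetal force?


F = m * omega^2 * r
= 7 * 0.5^2 * 4.6
= 7 * 0.25 * 4.6
= 8.05 N


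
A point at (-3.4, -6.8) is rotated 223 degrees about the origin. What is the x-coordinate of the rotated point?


x' = x*cos(theta) - y*sin(theta)
cos(223 deg) = -0.7314, sin(223 deg) = -0.682
x' = -3.4 * -0.7314 - -6.8 * -0.682
= 2.4866 - 4.6376
= -2.151


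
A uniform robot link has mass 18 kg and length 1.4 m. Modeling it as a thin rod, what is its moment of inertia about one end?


I = (1/3) * m * L^2
= (1/3) * 18 * 1.4^2
= 0.333333 * 18 * 1.96
= 11.76 kg*m^2


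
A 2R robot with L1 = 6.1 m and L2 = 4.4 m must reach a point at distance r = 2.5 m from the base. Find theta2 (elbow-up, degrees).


cos(theta2) = (r^2 - L1^2 - L2^2) / (2*L1*L2)
cos(theta2) = (6.25 - 37.21 - 19.36) / 53.68
cos(theta2) = -0.937407
theta2 = 159.6205 degrees


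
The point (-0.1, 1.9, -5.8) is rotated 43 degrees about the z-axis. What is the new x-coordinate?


Rotation about z-axis: x' = x*cos(theta) - y*sin(theta)
= -0.1 * 0.7314 - 1.9 * 0.682
= -1.3689


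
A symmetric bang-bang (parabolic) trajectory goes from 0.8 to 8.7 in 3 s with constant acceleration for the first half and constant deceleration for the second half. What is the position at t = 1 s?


Symmetric rest-to-rest: each phase covers (pf-p0)/2 in time T/2. 0.5*a*(T/2)^2 = (pf-p0)/2 => a = 4*(pf-p0)/T^2
a = 4*(8.7-0.8)/3^2 = 3.5111
t = 1 is in the acceleration phase (t <= T/2).
p = p0 + 0.5*a*t^2 = 0.8 + 0.5*3.5111*1^2
= 2.5556


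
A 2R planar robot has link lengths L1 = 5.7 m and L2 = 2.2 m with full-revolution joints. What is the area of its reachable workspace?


r_max = L1 + L2 = 7.9 m
r_min = |L1 - L2| = 3.5 m
Area = pi*(r_max^2 - r_min^2)
= pi*(62.41 - 12.25)
= pi * 50.16
= 157.5823 m^2


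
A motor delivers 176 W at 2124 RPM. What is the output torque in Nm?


omega = 2124 * 2*pi/60 = 222.4248 rad/s
tau = P / omega = 176 / 222.4248
= 0.7913 Nm


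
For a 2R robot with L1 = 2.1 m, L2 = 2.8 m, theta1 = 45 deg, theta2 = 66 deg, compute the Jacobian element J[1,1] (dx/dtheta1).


J[1,1] = -L1*sin(t1) - L2*sin(t1+t2)
= -2.1*sin(45) - 2.8*sin(111)
= -4.0989


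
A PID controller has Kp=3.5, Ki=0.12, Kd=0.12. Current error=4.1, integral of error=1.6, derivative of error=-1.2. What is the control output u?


u = Kp*e + Ki*int(e) + Kd*de/dt
= 3.5*4.1 + 0.12*1.6 + 0.12*(-1.2)
= 14.35 + 0.192 + -0.144
= 14.398


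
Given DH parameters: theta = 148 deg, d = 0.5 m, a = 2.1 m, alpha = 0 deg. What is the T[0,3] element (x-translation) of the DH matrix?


T[0,3] = a * cos(theta)
= 2.1 * cos(148 deg)
= 2.1 * -0.848
= -1.7809


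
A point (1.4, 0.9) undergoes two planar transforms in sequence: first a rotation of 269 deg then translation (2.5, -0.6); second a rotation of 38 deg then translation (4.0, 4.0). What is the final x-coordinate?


After transform 1:
x1 = cos(269)*1.4 - sin(269)*0.9 + 2.5 = 3.3754
y1 = sin(269)*1.4 + cos(269)*0.9 + -0.6 = -2.0155
After transform 2:
x2 = cos(38)*3.3754 - sin(38)*-2.0155 + 4.0
= 7.9007


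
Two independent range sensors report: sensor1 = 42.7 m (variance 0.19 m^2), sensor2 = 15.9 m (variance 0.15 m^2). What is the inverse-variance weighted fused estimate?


w1 = (1/var1) / (1/var1 + 1/var2)
   = 5.2632 / (5.2632 + 6.6667) = 0.4412
w2 = 1 - w1 = 0.5588
fused = w1*s1 + w2*s2 = 18.8382 + 8.8853
= 27.7235 m


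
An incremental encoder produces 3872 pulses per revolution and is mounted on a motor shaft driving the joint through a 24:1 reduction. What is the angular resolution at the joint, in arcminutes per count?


counts per rev = 3872
effective counts at joint = 3872 * 24 = 92928
resolution = 360*60 / 92928
= 0.2324 arcmin/count


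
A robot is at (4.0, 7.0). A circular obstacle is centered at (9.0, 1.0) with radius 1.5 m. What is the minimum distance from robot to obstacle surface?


center_dist = sqrt((4.0-9.0)^2 + (7.0-1.0)^2)
= sqrt(25.0 + 36.0)
= 7.8102
min_dist = center_dist - radius = 7.8102 - 1.5 = 6.3102 m


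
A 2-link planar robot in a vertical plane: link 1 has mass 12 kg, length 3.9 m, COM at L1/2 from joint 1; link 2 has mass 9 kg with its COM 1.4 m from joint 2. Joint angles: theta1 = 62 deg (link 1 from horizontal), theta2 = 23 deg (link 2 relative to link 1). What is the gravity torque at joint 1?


Horizontal distance from joint 1 to link-1 COM:
  x_c1 = (L1/2)*cos(t1) = 1.95 * 0.4695 = 0.9155 m
Horizontal distance from joint 1 to link-2 COM:
  x_c2 = L1*cos(t1) + Lc2*cos(t1+t2)
       = 3.9*0.4695 + 1.4*0.0872 = 1.953 m
tau1 = m1*g*x_c1 + m2*g*x_c2
     = 12*9.81*0.9155 + 9*9.81*1.953
     = 107.7691 + 172.4266
     = 280.1957 Nm


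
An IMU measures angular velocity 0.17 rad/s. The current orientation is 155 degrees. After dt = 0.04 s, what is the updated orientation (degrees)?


delta_theta = w * dt = 0.17 * 0.04 = 0.0068 rad
= 0.3896 deg
theta_new = 155 + 0.3896 = 155.3896 deg


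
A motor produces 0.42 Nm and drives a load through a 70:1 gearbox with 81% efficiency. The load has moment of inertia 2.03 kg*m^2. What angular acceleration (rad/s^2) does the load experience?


tau_out = tau_motor * N * eta
= 0.42 * 70 * 0.81 = 23.814 Nm
alpha = tau_out / I = 23.814 / 2.03
= 11.731 rad/s^2


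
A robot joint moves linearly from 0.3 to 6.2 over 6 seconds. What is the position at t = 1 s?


s = t/T = 1/6 = 0.1667
p(t) = p0 + (pf-p0)*s
= 0.3 + (6.2 - 0.3) * 0.1667
= 1.2833


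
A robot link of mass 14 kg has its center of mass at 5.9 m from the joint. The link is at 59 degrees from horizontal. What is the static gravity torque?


tau = m*g*L*cos(angle)
= 14 * 9.81 * 5.9 * cos(59 deg)
= 14 * 9.81 * 5.9 * 0.515
= 417.3384 Nm


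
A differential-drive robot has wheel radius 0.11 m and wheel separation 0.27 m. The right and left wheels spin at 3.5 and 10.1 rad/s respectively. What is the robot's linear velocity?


vR = r*wR = 0.11*3.5 = 0.385 m/s
vL = r*wL = 0.11*10.1 = 1.111 m/s
v = (vR+vL)/2 = 0.748 m/s
omega = (vR-vL)/L = -2.6889 rad/s
linear velocity = 0.748 m/s


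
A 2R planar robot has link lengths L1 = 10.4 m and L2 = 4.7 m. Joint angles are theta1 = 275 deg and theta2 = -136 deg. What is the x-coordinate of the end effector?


Convert angles to radians: theta1 = 4.7997, theta2 = -2.3736
x = L1*cos(theta1) + L2*cos(theta1+theta2)
x = 0.9064 + -3.5471
x = -2.6407


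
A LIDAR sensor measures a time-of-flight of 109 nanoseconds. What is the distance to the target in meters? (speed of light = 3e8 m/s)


tof = 109 ns = 1.09e-07 s
dist = c * tof / 2
= 3e8 * 1.09e-07 / 2
= 16.35 m


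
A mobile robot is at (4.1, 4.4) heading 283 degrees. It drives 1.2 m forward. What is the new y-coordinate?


y_new = y0 + d*sin(theta)
= 4.4 + 1.2*sin(283)
= 4.4 + -1.1692
= 3.2308


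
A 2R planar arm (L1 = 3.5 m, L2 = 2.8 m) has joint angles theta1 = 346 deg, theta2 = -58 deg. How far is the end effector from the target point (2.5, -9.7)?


End effector via forward kinematics:
x = L1*cos(t1) + L2*cos(t1+t2) = 4.2613
y = L1*sin(t1) + L2*sin(t1+t2) = -3.5097
Distance to target:
d = sqrt((2.5 - 4.2613)^2 + (-9.7 - -3.5097)^2)
= sqrt(3.1021 + 38.32)
= 6.436 m


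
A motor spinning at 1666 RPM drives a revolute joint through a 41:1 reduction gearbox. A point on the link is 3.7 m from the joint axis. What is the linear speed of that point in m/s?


omega_motor = 1666 * 2*pi/60 = 174.4631 rad/s
omega_joint = omega_motor / 41 = 4.2552 rad/s
v = omega_joint * r = 4.2552 * 3.7
= 15.7442 m/s
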